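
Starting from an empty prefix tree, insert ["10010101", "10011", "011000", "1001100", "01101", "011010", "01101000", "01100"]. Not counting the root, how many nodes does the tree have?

21

Trie structure (* marks end of a word):
(root)
├─ 0
│  └─ 1
│     └─ 1
│        └─ 0
│           ├─ 0 *
│           │  └─ 0 *
│           └─ 1 *
│              └─ 0 *
│                 └─ 0
│                    └─ 0 *
└─ 1
   └─ 0
      └─ 0
         └─ 1
            ├─ 0
            │  └─ 1
            │     └─ 0
            │        └─ 1 *
            └─ 1 *
               └─ 0
                  └─ 0 *
Counting every labelled node above: 21.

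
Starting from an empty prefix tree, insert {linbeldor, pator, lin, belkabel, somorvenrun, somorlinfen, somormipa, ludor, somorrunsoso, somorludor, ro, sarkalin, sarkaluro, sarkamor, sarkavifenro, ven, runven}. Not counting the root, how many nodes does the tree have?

88

For each word, the new-node count is its length minus the longest prefix already in the trie:
  "linbeldor" → 9 new (l, i, n, b, e, l, d, o, r)
  "pator" → 5 new (p, a, t, o, r)
  "lin" → prefix "lin" already present; 0 new (none)
  "belkabel" → 8 new (b, e, l, k, a, b, e, l)
  "somorvenrun" → 11 new (s, o, m, o, r, v, e, n, r, u, n)
  "somorlinfen" → prefix "somor" already present; 6 new (l, i, n, f, e, n)
  "somormipa" → prefix "somor" already present; 4 new (m, i, p, a)
  "ludor" → prefix "l" already present; 4 new (u, d, o, r)
  "somorrunsoso" → prefix "somor" already present; 7 new (r, u, n, s, o, s, o)
  "somorludor" → prefix "somorl" already present; 4 new (u, d, o, r)
  "ro" → 2 new (r, o)
  "sarkalin" → prefix "s" already present; 7 new (a, r, k, a, l, i, n)
  "sarkaluro" → prefix "sarkal" already present; 3 new (u, r, o)
  "sarkamor" → prefix "sarka" already present; 3 new (m, o, r)
  "sarkavifenro" → prefix "sarka" already present; 7 new (v, i, f, e, n, r, o)
  "ven" → 3 new (v, e, n)
  "runven" → prefix "r" already present; 5 new (u, n, v, e, n)
Total nodes = 9 + 5 + 0 + 8 + 11 + 6 + 4 + 4 + 7 + 4 + 2 + 7 + 3 + 3 + 7 + 3 + 5 = 88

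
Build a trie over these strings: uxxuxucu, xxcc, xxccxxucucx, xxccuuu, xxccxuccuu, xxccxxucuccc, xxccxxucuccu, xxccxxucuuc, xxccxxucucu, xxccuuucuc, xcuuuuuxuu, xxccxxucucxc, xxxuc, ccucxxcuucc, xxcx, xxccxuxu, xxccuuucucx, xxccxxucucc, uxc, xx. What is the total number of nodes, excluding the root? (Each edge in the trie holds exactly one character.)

Trace insertions, counting only characters that open a new branch:
  "uxxuxucu" → 8 new (u, x, x, u, x, u, c, u)
  "xxcc" → 4 new (x, x, c, c)
  "xxccxxucucx" → prefix "xxcc" already present; 7 new (x, x, u, c, u, c, x)
  "xxccuuu" → prefix "xxcc" already present; 3 new (u, u, u)
  "xxccxuccuu" → prefix "xxccx" already present; 5 new (u, c, c, u, u)
  "xxccxxucuccc" → prefix "xxccxxucuc" already present; 2 new (c, c)
  "xxccxxucuccu" → prefix "xxccxxucucc" already present; 1 new (u)
  "xxccxxucuuc" → prefix "xxccxxucu" already present; 2 new (u, c)
  "xxccxxucucu" → prefix "xxccxxucuc" already present; 1 new (u)
  "xxccuuucuc" → prefix "xxccuuu" already present; 3 new (c, u, c)
  "xcuuuuuxuu" → prefix "x" already present; 9 new (c, u, u, u, u, u, x, u, u)
  "xxccxxucucxc" → prefix "xxccxxucucx" already present; 1 new (c)
  "xxxuc" → prefix "xx" already present; 3 new (x, u, c)
  "ccucxxcuucc" → 11 new (c, c, u, c, x, x, c, u, u, c, c)
  "xxcx" → prefix "xxc" already present; 1 new (x)
  "xxccxuxu" → prefix "xxccxu" already present; 2 new (x, u)
  "xxccuuucucx" → prefix "xxccuuucuc" already present; 1 new (x)
  "xxccxxucucc" → prefix "xxccxxucucc" already present; 0 new (none)
  "uxc" → prefix "ux" already present; 1 new (c)
  "xx" → prefix "xx" already present; 0 new (none)
Total nodes = 8 + 4 + 7 + 3 + 5 + 2 + 1 + 2 + 1 + 3 + 9 + 1 + 3 + 11 + 1 + 2 + 1 + 0 + 1 + 0 = 65

65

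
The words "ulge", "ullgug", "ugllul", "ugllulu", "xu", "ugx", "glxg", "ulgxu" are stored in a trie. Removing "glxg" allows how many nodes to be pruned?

A node on "glxg"'s path can go only if nothing else ends at it or branches off below it.
No other word shares any prefix with "glxg", so all 4 of its nodes go.
Nodes removed: 4

4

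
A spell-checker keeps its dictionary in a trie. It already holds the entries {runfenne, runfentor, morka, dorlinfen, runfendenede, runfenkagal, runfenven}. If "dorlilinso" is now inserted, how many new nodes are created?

"dorli" is already a path in the trie; the remaining "linso" must be added.
So 10 − 5 = 5 new nodes.

5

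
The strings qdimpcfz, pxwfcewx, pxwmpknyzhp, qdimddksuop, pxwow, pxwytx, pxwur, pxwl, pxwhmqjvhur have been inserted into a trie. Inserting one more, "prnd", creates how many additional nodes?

The longest prefix of "prnd" already in the trie is "p" (length 1).
New nodes needed: |"prnd"| − 1 = 4 − 1 = 3.

3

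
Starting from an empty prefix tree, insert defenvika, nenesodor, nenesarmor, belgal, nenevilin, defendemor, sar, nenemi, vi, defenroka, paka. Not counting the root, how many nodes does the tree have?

For each word, the new-node count is its length minus the longest prefix already in the trie:
  "defenvika" → 9 new (d, e, f, e, n, v, i, k, a)
  "nenesodor" → 9 new (n, e, n, e, s, o, d, o, r)
  "nenesarmor" → prefix "nenes" already present; 5 new (a, r, m, o, r)
  "belgal" → 6 new (b, e, l, g, a, l)
  "nenevilin" → prefix "nene" already present; 5 new (v, i, l, i, n)
  "defendemor" → prefix "defen" already present; 5 new (d, e, m, o, r)
  "sar" → 3 new (s, a, r)
  "nenemi" → prefix "nene" already present; 2 new (m, i)
  "vi" → 2 new (v, i)
  "defenroka" → prefix "defen" already present; 4 new (r, o, k, a)
  "paka" → 4 new (p, a, k, a)
Total nodes = 9 + 9 + 5 + 6 + 5 + 5 + 3 + 2 + 2 + 4 + 4 = 54

54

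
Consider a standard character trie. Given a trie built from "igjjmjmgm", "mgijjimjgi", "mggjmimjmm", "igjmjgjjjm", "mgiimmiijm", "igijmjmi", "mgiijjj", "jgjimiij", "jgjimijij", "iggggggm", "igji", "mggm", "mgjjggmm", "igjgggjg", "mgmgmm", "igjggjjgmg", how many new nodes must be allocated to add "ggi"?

3

Nothing in the trie begins with "g"; the whole of "ggi" is new.
3 − 0 = 3 new nodes.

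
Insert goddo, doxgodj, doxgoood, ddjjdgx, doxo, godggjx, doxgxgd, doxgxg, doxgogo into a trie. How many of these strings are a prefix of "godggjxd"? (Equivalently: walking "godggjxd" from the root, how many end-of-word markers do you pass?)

1

Walk "godggjxd" from the root; an end-of-word marker is hit whenever a stored word is a prefix of "godggjxd".
Prefixes of the query that are stored words: "godggjx"
Count: 1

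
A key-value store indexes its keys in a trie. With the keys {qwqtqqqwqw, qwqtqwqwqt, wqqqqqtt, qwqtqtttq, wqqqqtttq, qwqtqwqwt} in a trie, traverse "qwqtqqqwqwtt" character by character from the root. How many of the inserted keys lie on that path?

1

Walk "qwqtqqqwqwtt" from the root; an end-of-word marker is hit whenever a stored word is a prefix of "qwqtqqqwqwtt".
Prefixes of the query that are stored words: "qwqtqqqwqw"
Count: 1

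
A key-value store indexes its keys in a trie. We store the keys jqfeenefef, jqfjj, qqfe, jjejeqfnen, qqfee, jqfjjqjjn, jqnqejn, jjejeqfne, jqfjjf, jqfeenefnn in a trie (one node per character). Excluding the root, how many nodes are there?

38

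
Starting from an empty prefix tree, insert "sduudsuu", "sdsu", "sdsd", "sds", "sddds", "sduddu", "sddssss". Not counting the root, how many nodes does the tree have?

21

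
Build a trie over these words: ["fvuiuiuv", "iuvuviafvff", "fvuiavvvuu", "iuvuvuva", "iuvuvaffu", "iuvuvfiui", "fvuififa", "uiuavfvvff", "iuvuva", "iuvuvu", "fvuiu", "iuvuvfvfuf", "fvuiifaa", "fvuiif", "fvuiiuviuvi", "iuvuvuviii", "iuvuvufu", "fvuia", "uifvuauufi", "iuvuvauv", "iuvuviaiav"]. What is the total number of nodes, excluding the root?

Count nodes per top-level branch (shared prefixes stored once):
  'f'-branch (fvuia, fvuiavvvuu, fvuififa, fvuiif, fvuiifaa, fvuiiuviuvi, fvuiu, fvuiuiuv): 28 nodes
  'i'-branch (iuvuva, iuvuvaffu, iuvuvauv, iuvuvfiui, iuvuvfvfuf, iuvuviafvff, iuvuviaiav, iuvuvu, iuvuvufu, iuvuvuva, iuvuvuviii): 36 nodes
  'u'-branch (uifvuauufi, uiuavfvvff): 18 nodes
Sum: 82

82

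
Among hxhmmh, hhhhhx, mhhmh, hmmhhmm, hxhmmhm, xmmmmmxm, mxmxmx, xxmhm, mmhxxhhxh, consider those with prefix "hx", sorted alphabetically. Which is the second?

hxhmmhm

Words with prefix "hx", in lexicographic order: "hxhmmh", "hxhmmhm"
Position 2: hxhmmhm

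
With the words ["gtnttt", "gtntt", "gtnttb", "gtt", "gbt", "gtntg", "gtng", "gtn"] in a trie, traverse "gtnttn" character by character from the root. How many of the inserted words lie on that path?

2

Check each prefix of "gtnttn" against the stored set — each match is an end-marker on the path.
Prefixes of the query that are stored words: "gtn", "gtntt"
Count: 2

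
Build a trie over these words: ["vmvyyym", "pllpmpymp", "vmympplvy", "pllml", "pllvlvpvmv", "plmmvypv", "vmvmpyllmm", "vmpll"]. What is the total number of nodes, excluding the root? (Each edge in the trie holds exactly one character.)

Count nodes per top-level branch (shared prefixes stored once):
  'p'-branch (pllml, pllpmpymp, pllvlvpvmv, plmmvypv): 24 nodes
  'v'-branch (vmpll, vmvmpyllmm, vmvyyym, vmympplvy): 24 nodes
Sum: 48

48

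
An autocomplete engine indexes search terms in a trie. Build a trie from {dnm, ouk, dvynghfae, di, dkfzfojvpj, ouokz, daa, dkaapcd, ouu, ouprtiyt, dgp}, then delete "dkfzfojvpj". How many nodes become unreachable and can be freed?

8

A node on "dkfzfojvpj"'s path can go only if nothing else ends at it or branches off below it.
The suffix "fzfojvpj" (8 nodes) is used only by "dkfzfojvpj"; the node for "dk" still has the child "a", so pruning stops there.
Nodes removed: 8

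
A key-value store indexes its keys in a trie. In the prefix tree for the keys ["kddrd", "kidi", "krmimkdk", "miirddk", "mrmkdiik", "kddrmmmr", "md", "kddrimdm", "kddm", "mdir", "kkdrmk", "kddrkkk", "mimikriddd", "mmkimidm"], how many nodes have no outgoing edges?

13

A leaf is a node with no children — equivalently, the end of a word that is not a proper prefix of any other stored word.
Those words: "kddm", "kddrd", "kddrimdm", "kddrkkk", "kddrmmmr", "kidi", "kkdrmk", "krmimkdk", "mdir", "miirddk", "mimikriddd", "mmkimidm", "mrmkdiik"
Leaf count: 13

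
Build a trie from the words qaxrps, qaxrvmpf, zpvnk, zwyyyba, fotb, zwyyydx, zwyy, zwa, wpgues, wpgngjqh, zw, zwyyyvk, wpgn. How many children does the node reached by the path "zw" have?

Walk "zw" from the root, arriving at one node.
Distinct next characters after "zw": a, y.
That node has 2 child edges.

2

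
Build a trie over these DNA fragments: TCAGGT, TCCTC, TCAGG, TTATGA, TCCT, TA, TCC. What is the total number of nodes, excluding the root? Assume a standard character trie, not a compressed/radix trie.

15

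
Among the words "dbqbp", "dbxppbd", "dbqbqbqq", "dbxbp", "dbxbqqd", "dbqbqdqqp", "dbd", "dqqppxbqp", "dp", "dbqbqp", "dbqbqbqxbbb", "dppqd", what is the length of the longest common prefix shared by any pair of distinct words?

7

Equivalently: take the maximum, over all pairs, of their longest common prefix length.
e.g. "dbqbqbqq" and "dbqbqbqxbbb" share the prefix "dbqbqbq" of length 7; no pair shares a longer one.
Longest shared-prefix length: 7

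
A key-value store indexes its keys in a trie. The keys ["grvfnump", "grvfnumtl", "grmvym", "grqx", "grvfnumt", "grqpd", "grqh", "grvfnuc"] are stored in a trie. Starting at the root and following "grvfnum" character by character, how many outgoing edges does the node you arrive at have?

Walk "grvfnum" from the root, arriving at one node.
Distinct next characters after "grvfnum": p, t.
That node has 2 child edges.

2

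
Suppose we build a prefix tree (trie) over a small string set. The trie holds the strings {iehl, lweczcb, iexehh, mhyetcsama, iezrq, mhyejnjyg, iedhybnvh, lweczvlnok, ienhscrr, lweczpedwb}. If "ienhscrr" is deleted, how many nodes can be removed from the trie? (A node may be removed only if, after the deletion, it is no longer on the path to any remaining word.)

A node on "ienhscrr"'s path can go only if nothing else ends at it or branches off below it.
The suffix "nhscrr" (6 nodes) is used only by "ienhscrr"; the node for "ie" still has the child "h", so pruning stops there.
Nodes removed: 6

6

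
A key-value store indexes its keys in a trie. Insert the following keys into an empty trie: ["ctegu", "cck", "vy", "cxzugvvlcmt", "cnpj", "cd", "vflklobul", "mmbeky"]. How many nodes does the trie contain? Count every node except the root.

Insert word by word; a character creates a node only if that edge doesn't already exist:
  "ctegu" → 5 new (c, t, e, g, u)
  "cck" → prefix "c" already present; 2 new (c, k)
  "vy" → 2 new (v, y)
  "cxzugvvlcmt" → prefix "c" already present; 10 new (x, z, u, g, v, v, l, c, m, t)
  "cnpj" → prefix "c" already present; 3 new (n, p, j)
  "cd" → prefix "c" already present; 1 new (d)
  "vflklobul" → prefix "v" already present; 8 new (f, l, k, l, o, b, u, l)
  "mmbeky" → 6 new (m, m, b, e, k, y)
Total nodes = 5 + 2 + 2 + 10 + 3 + 1 + 8 + 6 = 37

37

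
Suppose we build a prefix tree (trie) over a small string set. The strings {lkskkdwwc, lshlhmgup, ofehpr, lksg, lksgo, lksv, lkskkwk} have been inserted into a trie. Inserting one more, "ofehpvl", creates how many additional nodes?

2

"ofehp" is already a path in the trie; the remaining "vl" must be added.
New nodes needed: |"ofehpvl"| − 5 = 7 − 5 = 2.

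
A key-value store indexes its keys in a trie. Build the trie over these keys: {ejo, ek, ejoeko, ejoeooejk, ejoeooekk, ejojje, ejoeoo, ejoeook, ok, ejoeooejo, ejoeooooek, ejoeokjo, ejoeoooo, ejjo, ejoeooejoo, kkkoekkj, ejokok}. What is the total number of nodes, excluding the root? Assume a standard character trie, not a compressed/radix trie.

For each word, the new-node count is its length minus the longest prefix already in the trie:
  "ejo" → 3 new (e, j, o)
  "ek" → prefix "e" already present; 1 new (k)
  "ejoeko" → prefix "ejo" already present; 3 new (e, k, o)
  "ejoeooejk" → prefix "ejoe" already present; 5 new (o, o, e, j, k)
  "ejoeooekk" → prefix "ejoeooe" already present; 2 new (k, k)
  "ejojje" → prefix "ejo" already present; 3 new (j, j, e)
  "ejoeoo" → prefix "ejoeoo" already present; 0 new (none)
  "ejoeook" → prefix "ejoeoo" already present; 1 new (k)
  "ok" → 2 new (o, k)
  "ejoeooejo" → prefix "ejoeooej" already present; 1 new (o)
  "ejoeooooek" → prefix "ejoeoo" already present; 4 new (o, o, e, k)
  "ejoeokjo" → prefix "ejoeo" already present; 3 new (k, j, o)
  "ejoeoooo" → prefix "ejoeoooo" already present; 0 new (none)
  "ejjo" → prefix "ej" already present; 2 new (j, o)
  "ejoeooejoo" → prefix "ejoeooejo" already present; 1 new (o)
  "kkkoekkj" → 8 new (k, k, k, o, e, k, k, j)
  "ejokok" → prefix "ejo" already present; 3 new (k, o, k)
Total nodes = 3 + 1 + 3 + 5 + 2 + 3 + 0 + 1 + 2 + 1 + 4 + 3 + 0 + 2 + 1 + 8 + 3 = 42

42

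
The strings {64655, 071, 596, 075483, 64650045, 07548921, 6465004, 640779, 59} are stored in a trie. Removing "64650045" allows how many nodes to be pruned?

Walk "64650045" from the leaf back toward the root, removing each node that no remaining word uses.
The suffix "5" (1 node) is used only by "64650045"; "6465004" is itself a stored word, so pruning stops there.
Nodes removed: 1

1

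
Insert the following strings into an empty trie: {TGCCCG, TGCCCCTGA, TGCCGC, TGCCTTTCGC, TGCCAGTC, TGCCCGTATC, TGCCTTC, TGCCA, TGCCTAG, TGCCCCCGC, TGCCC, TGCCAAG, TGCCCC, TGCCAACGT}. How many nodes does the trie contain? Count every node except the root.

Count nodes per top-level branch (shared prefixes stored once):
  'T'-branch (TGCCA, TGCCAACGT, TGCCAAG, TGCCAGTC, TGCCC, TGCCCC, TGCCCCCGC, TGCCCCTGA, TGCCCG, TGCCCGTATC, TGCCGC, TGCCTAG, TGCCTTC, TGCCTTTCGC): 37 nodes
Sum: 37

37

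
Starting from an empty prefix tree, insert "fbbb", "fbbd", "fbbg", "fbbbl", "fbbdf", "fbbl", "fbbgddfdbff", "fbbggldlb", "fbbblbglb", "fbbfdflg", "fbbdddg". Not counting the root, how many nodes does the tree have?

Trie structure (* marks end of a word):
(root)
└─ f
   └─ b
      └─ b
         ├─ b *
         │  └─ l *
         │     └─ b
         │        └─ g
         │           └─ l
         │              └─ b *
         ├─ d *
         │  ├─ d
         │  │  └─ d
         │  │     └─ g *
         │  └─ f *
         ├─ f
         │  └─ d
         │     └─ f
         │        └─ l
         │           └─ g *
         ├─ g *
         │  ├─ d
         │  │  └─ d
         │  │     └─ f
         │  │        └─ d
         │  │           └─ b
         │  │              └─ f
         │  │                 └─ f *
         │  └─ g
         │     └─ l
         │        └─ d
         │           └─ l
         │              └─ b *
         └─ l *
Counting every labelled node above: 33.

33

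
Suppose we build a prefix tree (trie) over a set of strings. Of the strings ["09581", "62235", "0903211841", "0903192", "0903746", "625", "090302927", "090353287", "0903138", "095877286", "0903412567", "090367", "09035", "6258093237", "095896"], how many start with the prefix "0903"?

9

Filter for entries beginning with "0903":
Words under "0903": 090302927, 0903138, 0903192, 0903211841, 0903412567, 09035, 090353287, 090367, 0903746
Count: 9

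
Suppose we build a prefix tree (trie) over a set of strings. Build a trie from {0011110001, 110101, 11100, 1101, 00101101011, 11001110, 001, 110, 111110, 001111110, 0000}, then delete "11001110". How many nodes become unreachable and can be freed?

5

A node on "11001110"'s path can go only if nothing else ends at it or branches off below it.
The suffix "01110" (5 nodes) is used only by "11001110"; the node for "110" still has the child "1", so pruning stops there.
Nodes removed: 5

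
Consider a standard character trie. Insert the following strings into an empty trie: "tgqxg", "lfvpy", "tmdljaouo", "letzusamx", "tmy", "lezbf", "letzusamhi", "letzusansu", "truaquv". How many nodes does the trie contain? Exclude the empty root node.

Trace insertions, counting only characters that open a new branch:
  "tgqxg" → 5 new (t, g, q, x, g)
  "lfvpy" → 5 new (l, f, v, p, y)
  "tmdljaouo" → prefix "t" already present; 8 new (m, d, l, j, a, o, u, o)
  "letzusamx" → prefix "l" already present; 8 new (e, t, z, u, s, a, m, x)
  "tmy" → prefix "tm" already present; 1 new (y)
  "lezbf" → prefix "le" already present; 3 new (z, b, f)
  "letzusamhi" → prefix "letzusam" already present; 2 new (h, i)
  "letzusansu" → prefix "letzusa" already present; 3 new (n, s, u)
  "truaquv" → prefix "t" already present; 6 new (r, u, a, q, u, v)
Total nodes = 5 + 5 + 8 + 8 + 1 + 3 + 2 + 3 + 6 = 41

41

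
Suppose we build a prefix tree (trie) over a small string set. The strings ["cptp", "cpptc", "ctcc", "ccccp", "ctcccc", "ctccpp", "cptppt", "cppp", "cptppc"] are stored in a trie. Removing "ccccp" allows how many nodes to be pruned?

Walk "ccccp" from the leaf back toward the root, removing each node that no remaining word uses.
The suffix "cccp" (4 nodes) is used only by "ccccp"; the node for "c" still has the child "p", so pruning stops there.
Nodes removed: 4

4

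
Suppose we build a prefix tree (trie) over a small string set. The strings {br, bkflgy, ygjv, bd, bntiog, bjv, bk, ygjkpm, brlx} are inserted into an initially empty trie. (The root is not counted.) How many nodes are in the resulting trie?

24

Count nodes per top-level branch (shared prefixes stored once):
  'b'-branch (bd, bjv, bk, bkflgy, bntiog, br, brlx): 17 nodes
  'y'-branch (ygjkpm, ygjv): 7 nodes
Sum: 24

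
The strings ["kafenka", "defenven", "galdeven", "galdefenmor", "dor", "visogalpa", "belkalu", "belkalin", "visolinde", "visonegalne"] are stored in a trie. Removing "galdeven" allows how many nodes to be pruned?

After clearing the end-marker at "galdeven", prune upward until reaching a node still needed by another word.
The suffix "ven" (3 nodes) is used only by "galdeven"; the node for "galde" still has the child "f", so pruning stops there.
Nodes removed: 3

3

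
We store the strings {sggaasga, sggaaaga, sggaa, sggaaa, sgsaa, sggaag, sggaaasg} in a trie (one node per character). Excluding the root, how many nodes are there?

Count nodes per top-level branch (shared prefixes stored once):
  's'-branch (sggaa, sggaaa, sggaaaga, sggaaasg, sggaag, sggaasga, sgsaa): 17 nodes
Sum: 17

17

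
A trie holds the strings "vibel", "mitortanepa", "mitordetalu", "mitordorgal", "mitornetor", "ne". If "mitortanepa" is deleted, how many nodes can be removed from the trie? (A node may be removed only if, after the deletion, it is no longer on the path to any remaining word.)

6

A node on "mitortanepa"'s path can go only if nothing else ends at it or branches off below it.
The suffix "tanepa" (6 nodes) is used only by "mitortanepa"; the node for "mitor" still has the child "d", so pruning stops there.
Nodes removed: 6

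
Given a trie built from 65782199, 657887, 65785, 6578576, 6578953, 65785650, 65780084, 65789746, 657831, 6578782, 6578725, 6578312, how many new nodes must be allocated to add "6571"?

Walking "6571" from the root, the first 3 characters ("657") follow existing edges; "1" is the first miss.
New nodes needed: |"6571"| − 3 = 4 − 3 = 1.

1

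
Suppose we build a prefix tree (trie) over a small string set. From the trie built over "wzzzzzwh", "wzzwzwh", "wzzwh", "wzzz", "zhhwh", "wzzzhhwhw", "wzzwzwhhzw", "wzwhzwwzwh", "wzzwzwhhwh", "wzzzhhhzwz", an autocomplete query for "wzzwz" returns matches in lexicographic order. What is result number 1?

DFS of the "wzzwz" subtree visits, in order: "wzzwzwh", "wzzwzwhhwh", "wzzwzwhhzw"
Position 1: wzzwzwh

wzzwzwh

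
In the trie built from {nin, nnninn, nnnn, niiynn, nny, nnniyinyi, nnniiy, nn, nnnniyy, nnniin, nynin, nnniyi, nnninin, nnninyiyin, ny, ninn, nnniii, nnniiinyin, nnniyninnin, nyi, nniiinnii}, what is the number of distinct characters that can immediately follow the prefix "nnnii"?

Follow the path "nnnii" to its node, then look at its outgoing edges.
Characters that immediately follow "nnnii" among the stored strings: {i, n, y}.
That node has 3 child edges.

3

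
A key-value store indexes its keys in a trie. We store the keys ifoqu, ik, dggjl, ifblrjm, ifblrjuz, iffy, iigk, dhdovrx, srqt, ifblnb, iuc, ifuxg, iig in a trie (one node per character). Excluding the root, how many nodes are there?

40

Trie structure (* marks end of a word):
(root)
├─ d
│  ├─ g
│  │  └─ g
│  │     └─ j
│  │        └─ l *
│  └─ h
│     └─ d
│        └─ o
│           └─ v
│              └─ r
│                 └─ x *
├─ i
│  ├─ f
│  │  ├─ b
│  │  │  └─ l
│  │  │     ├─ n
│  │  │     │  └─ b *
│  │  │     └─ r
│  │  │        └─ j
│  │  │           ├─ m *
│  │  │           └─ u
│  │  │              └─ z *
│  │  ├─ f
│  │  │  └─ y *
│  │  ├─ o
│  │  │  └─ q
│  │  │     └─ u *
│  │  └─ u
│  │     └─ x
│  │        └─ g *
│  ├─ i
│  │  └─ g *
│  │     └─ k *
│  ├─ k *
│  └─ u
│     └─ c *
└─ s
   └─ r
      └─ q
         └─ t *
Counting every labelled node above: 40.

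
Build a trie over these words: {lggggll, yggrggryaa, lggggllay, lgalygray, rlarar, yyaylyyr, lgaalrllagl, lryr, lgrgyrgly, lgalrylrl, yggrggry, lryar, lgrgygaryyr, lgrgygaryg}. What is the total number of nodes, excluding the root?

Trace insertions, counting only characters that open a new branch:
  "lggggll" → 7 new (l, g, g, g, g, l, l)
  "yggrggryaa" → 10 new (y, g, g, r, g, g, r, y, a, a)
  "lggggllay" → prefix "lggggll" already present; 2 new (a, y)
  "lgalygray" → prefix "lg" already present; 7 new (a, l, y, g, r, a, y)
  "rlarar" → 6 new (r, l, a, r, a, r)
  "yyaylyyr" → prefix "y" already present; 7 new (y, a, y, l, y, y, r)
  "lgaalrllagl" → prefix "lga" already present; 8 new (a, l, r, l, l, a, g, l)
  "lryr" → prefix "l" already present; 3 new (r, y, r)
  "lgrgyrgly" → prefix "lg" already present; 7 new (r, g, y, r, g, l, y)
  "lgalrylrl" → prefix "lgal" already present; 5 new (r, y, l, r, l)
  "yggrggry" → prefix "yggrggry" already present; 0 new (none)
  "lryar" → prefix "lry" already present; 2 new (a, r)
  "lgrgygaryyr" → prefix "lgrgy" already present; 6 new (g, a, r, y, y, r)
  "lgrgygaryg" → prefix "lgrgygary" already present; 1 new (g)
Total nodes = 7 + 10 + 2 + 7 + 6 + 7 + 8 + 3 + 7 + 5 + 0 + 2 + 6 + 1 = 71

71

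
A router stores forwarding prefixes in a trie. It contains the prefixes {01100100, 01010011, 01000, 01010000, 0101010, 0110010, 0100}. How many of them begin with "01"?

Traverse to the node for "01", then collect every word in that subtree.
Matches: "0100", "01000", "01010000", "01010011", "0101010", "0110010", "01100100"
Count: 7

7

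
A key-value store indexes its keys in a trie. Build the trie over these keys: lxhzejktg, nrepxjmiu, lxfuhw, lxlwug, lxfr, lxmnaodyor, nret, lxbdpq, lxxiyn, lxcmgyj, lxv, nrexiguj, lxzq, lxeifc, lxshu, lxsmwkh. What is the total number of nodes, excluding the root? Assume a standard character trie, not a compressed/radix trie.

68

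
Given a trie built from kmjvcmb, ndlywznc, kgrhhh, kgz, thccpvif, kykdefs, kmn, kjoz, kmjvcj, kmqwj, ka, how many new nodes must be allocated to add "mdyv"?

Nothing in the trie begins with "m"; the whole of "mdyv" is new.
4 − 0 = 4 new nodes.

4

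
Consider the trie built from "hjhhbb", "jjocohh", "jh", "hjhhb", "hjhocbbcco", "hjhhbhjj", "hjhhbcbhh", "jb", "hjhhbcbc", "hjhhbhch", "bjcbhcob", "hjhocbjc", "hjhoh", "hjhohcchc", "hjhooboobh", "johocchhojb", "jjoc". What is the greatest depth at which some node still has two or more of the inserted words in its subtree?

Equivalently: take the maximum, over all pairs, of their longest common prefix length.
"hjhhbcbc" and "hjhhbcbhh" agree on "hjhhbcb" (7 characters) before diverging; nothing deeper is shared.
Longest shared-prefix length: 7

7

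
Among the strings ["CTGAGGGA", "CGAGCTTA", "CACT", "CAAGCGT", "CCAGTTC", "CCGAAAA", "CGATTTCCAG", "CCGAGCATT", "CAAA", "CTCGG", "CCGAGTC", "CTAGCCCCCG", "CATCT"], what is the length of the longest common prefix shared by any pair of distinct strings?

Look for the deepest trie node that still has at least two words in its subtree.
"CCGAGCATT" and "CCGAGTC" agree on "CCGAG" (5 characters) before diverging; nothing deeper is shared.
Longest shared-prefix length: 5

5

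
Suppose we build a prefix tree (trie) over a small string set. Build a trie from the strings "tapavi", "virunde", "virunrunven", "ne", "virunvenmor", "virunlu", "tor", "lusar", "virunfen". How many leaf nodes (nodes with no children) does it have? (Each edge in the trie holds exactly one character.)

Leaves are exactly the stored words that no other stored word extends.
Those words: "lusar", "ne", "tapavi", "tor", "virunde", "virunfen", "virunlu", "virunrunven", "virunvenmor"
Leaf count: 9

9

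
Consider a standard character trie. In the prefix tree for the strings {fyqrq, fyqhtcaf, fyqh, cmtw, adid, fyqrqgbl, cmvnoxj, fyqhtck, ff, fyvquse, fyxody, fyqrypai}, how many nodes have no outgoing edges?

Leaves are exactly the stored words that no other stored word extends.
Those words: "adid", "cmtw", "cmvnoxj", "ff", "fyqhtcaf", "fyqhtck", "fyqrqgbl", "fyqrypai", "fyvquse", "fyxody"
Leaf count: 10

10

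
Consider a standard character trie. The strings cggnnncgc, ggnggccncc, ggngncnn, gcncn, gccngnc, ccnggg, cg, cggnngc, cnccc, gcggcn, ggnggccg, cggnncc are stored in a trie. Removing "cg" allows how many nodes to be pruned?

0

A node on "cg"'s path can go only if nothing else ends at it or branches off below it.
Every node on "cg" is still needed (e.g. by "cggnnncgc"), so nothing is freed.
Nodes removed: 0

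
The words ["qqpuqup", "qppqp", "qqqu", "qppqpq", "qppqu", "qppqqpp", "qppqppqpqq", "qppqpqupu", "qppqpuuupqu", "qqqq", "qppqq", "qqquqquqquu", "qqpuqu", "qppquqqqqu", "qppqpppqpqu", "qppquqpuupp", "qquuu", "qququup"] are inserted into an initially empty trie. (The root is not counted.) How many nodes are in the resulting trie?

Trace insertions, counting only characters that open a new branch:
  "qqpuqup" → 7 new (q, q, p, u, q, u, p)
  "qppqp" → prefix "q" already present; 4 new (p, p, q, p)
  "qqqu" → prefix "qq" already present; 2 new (q, u)
  "qppqpq" → prefix "qppqp" already present; 1 new (q)
  "qppqu" → prefix "qppq" already present; 1 new (u)
  "qppqqpp" → prefix "qppq" already present; 3 new (q, p, p)
  "qppqppqpqq" → prefix "qppqp" already present; 5 new (p, q, p, q, q)
  "qppqpqupu" → prefix "qppqpq" already present; 3 new (u, p, u)
  "qppqpuuupqu" → prefix "qppqp" already present; 6 new (u, u, u, p, q, u)
  "qqqq" → prefix "qqq" already present; 1 new (q)
  "qppqq" → prefix "qppqq" already present; 0 new (none)
  "qqquqquqquu" → prefix "qqqu" already present; 7 new (q, q, u, q, q, u, u)
  "qqpuqu" → prefix "qqpuqu" already present; 0 new (none)
  "qppquqqqqu" → prefix "qppqu" already present; 5 new (q, q, q, q, u)
  "qppqpppqpqu" → prefix "qppqpp" already present; 5 new (p, q, p, q, u)
  "qppquqpuupp" → prefix "qppquq" already present; 5 new (p, u, u, p, p)
  "qquuu" → prefix "qq" already present; 3 new (u, u, u)
  "qququup" → prefix "qqu" already present; 4 new (q, u, u, p)
Total nodes = 7 + 4 + 2 + 1 + 1 + 3 + 5 + 3 + 6 + 1 + 0 + 7 + 0 + 5 + 5 + 5 + 3 + 4 = 62

62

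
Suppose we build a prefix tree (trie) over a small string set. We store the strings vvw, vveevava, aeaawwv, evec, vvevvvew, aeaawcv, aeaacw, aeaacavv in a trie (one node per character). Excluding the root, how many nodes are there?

32

Trace insertions, counting only characters that open a new branch:
  "vvw" → 3 new (v, v, w)
  "vveevava" → prefix "vv" already present; 6 new (e, e, v, a, v, a)
  "aeaawwv" → 7 new (a, e, a, a, w, w, v)
  "evec" → 4 new (e, v, e, c)
  "vvevvvew" → prefix "vve" already present; 5 new (v, v, v, e, w)
  "aeaawcv" → prefix "aeaaw" already present; 2 new (c, v)
  "aeaacw" → prefix "aeaa" already present; 2 new (c, w)
  "aeaacavv" → prefix "aeaac" already present; 3 new (a, v, v)
Total nodes = 3 + 6 + 7 + 4 + 5 + 2 + 2 + 3 = 32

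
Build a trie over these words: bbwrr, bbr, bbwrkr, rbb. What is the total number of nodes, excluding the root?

Trace insertions, counting only characters that open a new branch:
  "bbwrr" → 5 new (b, b, w, r, r)
  "bbr" → prefix "bb" already present; 1 new (r)
  "bbwrkr" → prefix "bbwr" already present; 2 new (k, r)
  "rbb" → 3 new (r, b, b)
Total nodes = 5 + 1 + 2 + 3 = 11

11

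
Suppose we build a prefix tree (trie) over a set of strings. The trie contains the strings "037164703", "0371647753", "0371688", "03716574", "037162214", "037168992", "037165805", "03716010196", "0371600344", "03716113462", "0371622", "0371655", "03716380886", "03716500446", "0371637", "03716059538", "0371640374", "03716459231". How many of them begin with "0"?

18

Filter for entries beginning with "0":
Matches: "0371600344", "03716010196", "03716059538", "03716113462", "0371622", "037162214", "0371637", "03716380886", "0371640374", "03716459231", "037164703", "0371647753", "03716500446", "0371655", "03716574", "037165805", "0371688", "037168992"
Count: 18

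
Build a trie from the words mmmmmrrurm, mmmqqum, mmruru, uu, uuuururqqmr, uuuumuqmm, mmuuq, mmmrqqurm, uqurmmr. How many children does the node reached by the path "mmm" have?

3

The children of the "mmm" node are the distinct next characters among strings starting with "mmm".
Characters that immediately follow "mmm" among the stored strings: {m, q, r}.
That node has 3 child edges.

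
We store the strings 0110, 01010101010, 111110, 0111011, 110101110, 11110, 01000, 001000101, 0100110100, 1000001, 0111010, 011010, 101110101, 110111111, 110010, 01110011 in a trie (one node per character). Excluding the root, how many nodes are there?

For each word, the new-node count is its length minus the longest prefix already in the trie:
  "0110" → 4 new (0, 1, 1, 0)
  "01010101010" → prefix "01" already present; 9 new (0, 1, 0, 1, 0, 1, 0, 1, 0)
  "111110" → 6 new (1, 1, 1, 1, 1, 0)
  "0111011" → prefix "011" already present; 4 new (1, 0, 1, 1)
  "110101110" → prefix "11" already present; 7 new (0, 1, 0, 1, 1, 1, 0)
  "11110" → prefix "1111" already present; 1 new (0)
  "01000" → prefix "010" already present; 2 new (0, 0)
  "001000101" → prefix "0" already present; 8 new (0, 1, 0, 0, 0, 1, 0, 1)
  "0100110100" → prefix "0100" already present; 6 new (1, 1, 0, 1, 0, 0)
  "1000001" → prefix "1" already present; 6 new (0, 0, 0, 0, 0, 1)
  "0111010" → prefix "011101" already present; 1 new (0)
  "011010" → prefix "0110" already present; 2 new (1, 0)
  "101110101" → prefix "10" already present; 7 new (1, 1, 1, 0, 1, 0, 1)
  "110111111" → prefix "1101" already present; 5 new (1, 1, 1, 1, 1)
  "110010" → prefix "110" already present; 3 new (0, 1, 0)
  "01110011" → prefix "01110" already present; 3 new (0, 1, 1)
Total nodes = 4 + 9 + 6 + 4 + 7 + 1 + 2 + 8 + 6 + 6 + 1 + 2 + 7 + 5 + 3 + 3 = 74

74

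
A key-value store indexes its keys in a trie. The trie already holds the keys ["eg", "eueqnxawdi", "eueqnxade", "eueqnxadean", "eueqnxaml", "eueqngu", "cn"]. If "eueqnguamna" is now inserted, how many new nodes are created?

The longest prefix of "eueqnguamna" already in the trie is "eueqngu" (length 7).
Each of the 4 remaining characters creates one node.

4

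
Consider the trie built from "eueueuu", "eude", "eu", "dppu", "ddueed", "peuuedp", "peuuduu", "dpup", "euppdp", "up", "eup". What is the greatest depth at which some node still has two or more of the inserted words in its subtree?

4

The deepest shared node is where two words last agree before diverging.
e.g. "peuuduu" and "peuuedp" share the prefix "peuu" of length 4; no pair shares a longer one.
Longest shared-prefix length: 4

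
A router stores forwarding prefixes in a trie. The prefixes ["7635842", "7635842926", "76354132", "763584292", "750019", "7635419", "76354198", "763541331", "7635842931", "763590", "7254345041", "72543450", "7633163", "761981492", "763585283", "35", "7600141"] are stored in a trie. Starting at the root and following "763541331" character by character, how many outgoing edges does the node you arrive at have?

0

The children of the "763541331" node are the distinct next characters among strings starting with "763541331".
No stored string extends past "763541331".
That node has 0 child edges.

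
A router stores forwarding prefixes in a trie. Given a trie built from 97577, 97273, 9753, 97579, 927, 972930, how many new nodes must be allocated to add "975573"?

Walking "975573" from the root, the first 3 characters ("975") follow existing edges; "5" is the first miss.
New nodes needed: |"975573"| − 3 = 6 − 3 = 3.

3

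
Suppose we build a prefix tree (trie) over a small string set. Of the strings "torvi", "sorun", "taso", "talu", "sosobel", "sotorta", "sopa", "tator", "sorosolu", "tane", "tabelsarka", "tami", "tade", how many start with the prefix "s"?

Filter for entries beginning with "s":
Matches: "sopa", "sorosolu", "sorun", "sosobel", "sotorta"
Count: 5

5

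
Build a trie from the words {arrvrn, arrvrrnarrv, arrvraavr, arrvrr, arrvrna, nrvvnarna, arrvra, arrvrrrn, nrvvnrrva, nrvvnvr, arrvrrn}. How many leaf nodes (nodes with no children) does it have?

A leaf is a node with no children — equivalently, the end of a word that is not a proper prefix of any other stored word.
Those words: "arrvraavr", "arrvrna", "arrvrrnarrv", "arrvrrrn", "nrvvnarna", "nrvvnrrva", "nrvvnvr"
Leaf count: 7

7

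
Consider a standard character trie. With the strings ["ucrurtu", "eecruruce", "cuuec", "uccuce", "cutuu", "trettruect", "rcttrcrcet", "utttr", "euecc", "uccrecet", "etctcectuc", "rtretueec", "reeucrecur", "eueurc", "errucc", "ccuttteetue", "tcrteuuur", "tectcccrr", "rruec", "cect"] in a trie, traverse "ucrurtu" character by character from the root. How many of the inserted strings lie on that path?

Traverse "ucrurtu" character by character; count nodes along the way that are marked as word ends.
Prefixes of the query that are stored words: "ucrurtu"
Count: 1

1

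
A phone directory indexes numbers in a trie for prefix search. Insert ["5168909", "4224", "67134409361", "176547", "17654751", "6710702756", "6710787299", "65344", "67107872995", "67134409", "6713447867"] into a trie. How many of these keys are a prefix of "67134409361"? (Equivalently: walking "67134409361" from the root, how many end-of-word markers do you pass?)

2

Check each prefix of "67134409361" against the stored set — each match is an end-marker on the path.
Prefixes of the query that are stored words: "67134409", "67134409361"
Count: 2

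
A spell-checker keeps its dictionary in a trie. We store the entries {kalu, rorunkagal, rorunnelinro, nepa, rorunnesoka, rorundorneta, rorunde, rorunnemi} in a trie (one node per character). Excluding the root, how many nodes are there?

39

Count nodes per top-level branch (shared prefixes stored once):
  'k'-branch (kalu): 4 nodes
  'n'-branch (nepa): 4 nodes
  'r'-branch (rorunde, rorundorneta, rorunkagal, rorunnelinro, rorunnemi, rorunnesoka): 31 nodes
Sum: 39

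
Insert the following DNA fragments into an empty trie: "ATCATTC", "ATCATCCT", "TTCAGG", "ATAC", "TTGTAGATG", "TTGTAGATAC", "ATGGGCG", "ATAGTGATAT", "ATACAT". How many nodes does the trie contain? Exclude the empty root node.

41

Insert word by word; a character creates a node only if that edge doesn't already exist:
  "ATCATTC" → 7 new (A, T, C, A, T, T, C)
  "ATCATCCT" → prefix "ATCAT" already present; 3 new (C, C, T)
  "TTCAGG" → 6 new (T, T, C, A, G, G)
  "ATAC" → prefix "AT" already present; 2 new (A, C)
  "TTGTAGATG" → prefix "TT" already present; 7 new (G, T, A, G, A, T, G)
  "TTGTAGATAC" → prefix "TTGTAGAT" already present; 2 new (A, C)
  "ATGGGCG" → prefix "AT" already present; 5 new (G, G, G, C, G)
  "ATAGTGATAT" → prefix "ATA" already present; 7 new (G, T, G, A, T, A, T)
  "ATACAT" → prefix "ATAC" already present; 2 new (A, T)
Total nodes = 7 + 3 + 6 + 2 + 7 + 2 + 5 + 7 + 2 = 41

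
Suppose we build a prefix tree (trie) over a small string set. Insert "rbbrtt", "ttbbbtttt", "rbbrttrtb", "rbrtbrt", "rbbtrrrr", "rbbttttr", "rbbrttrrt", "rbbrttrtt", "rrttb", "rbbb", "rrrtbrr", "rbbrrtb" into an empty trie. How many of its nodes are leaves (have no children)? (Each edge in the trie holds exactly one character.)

11

Leaves are exactly the stored words that no other stored word extends.
Those words: "rbbb", "rbbrrtb", "rbbrttrrt", "rbbrttrtb", "rbbrttrtt", "rbbtrrrr", "rbbttttr", "rbrtbrt", "rrrtbrr", "rrttb", "ttbbbtttt"
Leaf count: 11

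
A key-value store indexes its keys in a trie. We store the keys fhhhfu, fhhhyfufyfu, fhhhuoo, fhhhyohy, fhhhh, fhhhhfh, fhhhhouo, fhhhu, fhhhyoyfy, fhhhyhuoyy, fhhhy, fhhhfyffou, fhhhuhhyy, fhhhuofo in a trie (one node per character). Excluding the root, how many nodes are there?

Count nodes per top-level branch (shared prefixes stored once):
  'f'-branch (fhhhfu, fhhhfyffou, fhhhh, fhhhhfh, fhhhhouo, fhhhu, fhhhuhhyy, fhhhuofo, fhhhuoo, fhhhy, fhhhyfufyfu, fhhhyhuoyy, fhhhyohy, fhhhyoyfy): 44 nodes
Sum: 44

44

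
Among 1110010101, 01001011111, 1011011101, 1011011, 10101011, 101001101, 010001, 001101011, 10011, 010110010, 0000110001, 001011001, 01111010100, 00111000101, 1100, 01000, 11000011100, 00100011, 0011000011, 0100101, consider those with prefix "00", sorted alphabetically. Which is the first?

Words with prefix "00", in lexicographic order: "0000110001", "00100011", "001011001", "0011000011", "001101011", "00111000101"
Position 1: 0000110001

0000110001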